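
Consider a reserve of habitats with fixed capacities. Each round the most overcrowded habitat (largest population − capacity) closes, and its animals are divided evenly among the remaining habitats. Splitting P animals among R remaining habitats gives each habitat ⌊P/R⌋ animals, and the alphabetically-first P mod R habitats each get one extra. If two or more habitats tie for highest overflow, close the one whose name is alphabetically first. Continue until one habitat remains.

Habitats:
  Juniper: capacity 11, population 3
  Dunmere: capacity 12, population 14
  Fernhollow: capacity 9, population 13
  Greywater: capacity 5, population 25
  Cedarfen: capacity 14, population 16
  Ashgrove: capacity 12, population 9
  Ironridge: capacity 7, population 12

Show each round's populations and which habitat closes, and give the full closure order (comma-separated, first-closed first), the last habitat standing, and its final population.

Round 1: Ashgrove=9 Cedarfen=16 Dunmere=14 Fernhollow=13 Greywater=25 Ironridge=12 Juniper=3 → close Greywater (overflow 20)
  25÷6 = 4 each, +1 to first 1
Round 2: Ashgrove=14 Cedarfen=20 Dunmere=18 Fernhollow=17 Ironridge=16 Juniper=7 → close Ironridge (overflow 9)
  16÷5 = 3 each, +1 to first 1
Round 3: Ashgrove=18 Cedarfen=23 Dunmere=21 Fernhollow=20 Juniper=10 → close Fernhollow (overflow 11)
  20÷4 = 5 each, +1 to first 0
Round 4: Ashgrove=23 Cedarfen=28 Dunmere=26 Juniper=15 → close Cedarfen (overflow 14)
  28÷3 = 9 each, +1 to first 1
Round 5: Ashgrove=33 Dunmere=35 Juniper=24 → close Dunmere (overflow 23)
  35÷2 = 17 each, +1 to first 1
Round 6: Ashgrove=51 Juniper=41 → close Ashgrove (overflow 39)
  51÷1 = 51 each, +1 to first 0

Closure order: Greywater, Ironridge, Fernhollow, Cedarfen, Dunmere, Ashgrove
Last habitat: Juniper with 92 animals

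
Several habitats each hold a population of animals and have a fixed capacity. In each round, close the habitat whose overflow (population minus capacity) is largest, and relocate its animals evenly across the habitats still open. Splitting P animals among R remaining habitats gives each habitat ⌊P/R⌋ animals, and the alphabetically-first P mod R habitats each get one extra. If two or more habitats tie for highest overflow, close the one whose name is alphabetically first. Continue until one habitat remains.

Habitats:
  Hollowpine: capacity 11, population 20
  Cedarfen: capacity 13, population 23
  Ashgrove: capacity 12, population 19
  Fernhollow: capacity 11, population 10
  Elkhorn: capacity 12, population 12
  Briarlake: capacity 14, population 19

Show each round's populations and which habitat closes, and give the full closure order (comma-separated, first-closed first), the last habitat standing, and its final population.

Closure order: Cedarfen, Hollowpine, Ashgrove, Briarlake, Elkhorn
Last habitat: Fernhollow with 103 animals

Round 1: Ashgrove=19 Briarlake=19 Cedarfen=23 Elkhorn=12 Fernhollow=10 Hollowpine=20 → close Cedarfen (overflow 10)
  23÷5 = 4 each, +1 to first 3
Round 2: Ashgrove=24 Briarlake=24 Elkhorn=17 Fernhollow=14 Hollowpine=24 → close Hollowpine (overflow 13)
  24÷4 = 6 each, +1 to first 0
Round 3: Ashgrove=30 Briarlake=30 Elkhorn=23 Fernhollow=20 → close Ashgrove (overflow 18)
  30÷3 = 10 each, +1 to first 0
Round 4: Briarlake=40 Elkhorn=33 Fernhollow=30 → close Briarlake (overflow 26)
  40÷2 = 20 each, +1 to first 0
Round 5: Elkhorn=53 Fernhollow=50 → close Elkhorn (overflow 41)
  53÷1 = 53 each, +1 to first 0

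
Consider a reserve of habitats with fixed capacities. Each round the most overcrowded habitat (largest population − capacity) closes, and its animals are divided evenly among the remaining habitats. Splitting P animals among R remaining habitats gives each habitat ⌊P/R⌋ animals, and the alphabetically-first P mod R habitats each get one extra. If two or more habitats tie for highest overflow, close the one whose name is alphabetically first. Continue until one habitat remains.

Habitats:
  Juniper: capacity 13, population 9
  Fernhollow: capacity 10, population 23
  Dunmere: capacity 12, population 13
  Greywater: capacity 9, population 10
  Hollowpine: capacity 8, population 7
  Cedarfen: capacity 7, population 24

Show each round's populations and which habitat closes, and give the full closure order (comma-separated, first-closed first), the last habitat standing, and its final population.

Closure order: Cedarfen, Fernhollow, Dunmere, Greywater, Hollowpine
Last habitat: Juniper with 86 animals

Round 1: Cedarfen=24 Dunmere=13 Fernhollow=23 Greywater=10 Hollowpine=7 Juniper=9 → close Cedarfen (overflow 17)
  24÷5 = 4 each, +1 to first 4
Round 2: Dunmere=18 Fernhollow=28 Greywater=15 Hollowpine=12 Juniper=13 → close Fernhollow (overflow 18)
  28÷4 = 7 each, +1 to first 0
Round 3: Dunmere=25 Greywater=22 Hollowpine=19 Juniper=20 → close Dunmere (overflow 13)
  25÷3 = 8 each, +1 to first 1
Round 4: Greywater=31 Hollowpine=27 Juniper=28 → close Greywater (overflow 22)
  31÷2 = 15 each, +1 to first 1
Round 5: Hollowpine=43 Juniper=43 → close Hollowpine (overflow 35)
  43÷1 = 43 each, +1 to first 0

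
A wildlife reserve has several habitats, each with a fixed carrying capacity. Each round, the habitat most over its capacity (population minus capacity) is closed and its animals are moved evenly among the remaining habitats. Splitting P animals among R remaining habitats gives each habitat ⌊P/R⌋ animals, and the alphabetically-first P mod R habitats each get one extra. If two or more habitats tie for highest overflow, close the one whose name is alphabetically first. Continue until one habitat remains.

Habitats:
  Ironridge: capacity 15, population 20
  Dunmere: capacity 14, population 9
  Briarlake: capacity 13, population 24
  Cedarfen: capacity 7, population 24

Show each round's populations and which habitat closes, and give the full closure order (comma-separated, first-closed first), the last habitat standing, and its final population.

Closure order: Cedarfen, Briarlake, Ironridge
Last habitat: Dunmere with 77 animals

Round 1: Briarlake=24 Cedarfen=24 Dunmere=9 Ironridge=20 → close Cedarfen (overflow 17)
  24÷3 = 8 each, +1 to first 0
Round 2: Briarlake=32 Dunmere=17 Ironridge=28 → close Briarlake (overflow 19)
  32÷2 = 16 each, +1 to first 0
Round 3: Dunmere=33 Ironridge=44 → close Ironridge (overflow 29)
  44÷1 = 44 each, +1 to first 0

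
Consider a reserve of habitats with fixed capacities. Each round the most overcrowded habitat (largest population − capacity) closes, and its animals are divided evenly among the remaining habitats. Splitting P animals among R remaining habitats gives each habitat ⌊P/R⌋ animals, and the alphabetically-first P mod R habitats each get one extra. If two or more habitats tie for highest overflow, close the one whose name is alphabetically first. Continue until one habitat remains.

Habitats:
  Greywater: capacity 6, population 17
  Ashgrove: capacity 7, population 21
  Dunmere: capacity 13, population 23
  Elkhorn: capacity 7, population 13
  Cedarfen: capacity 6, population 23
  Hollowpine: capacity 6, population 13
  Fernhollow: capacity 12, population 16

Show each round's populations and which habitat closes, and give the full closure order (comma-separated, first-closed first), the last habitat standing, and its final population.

Round 1: Ashgrove=21 Cedarfen=23 Dunmere=23 Elkhorn=13 Fernhollow=16 Greywater=17 Hollowpine=13 → close Cedarfen (overflow 17)
  23÷6 = 3 each, +1 to first 5
Round 2: Ashgrove=25 Dunmere=27 Elkhorn=17 Fernhollow=20 Greywater=21 Hollowpine=16 → close Ashgrove (overflow 18)
  25÷5 = 5 each, +1 to first 0
Round 3: Dunmere=32 Elkhorn=22 Fernhollow=25 Greywater=26 Hollowpine=21 → close Greywater (overflow 20)
  26÷4 = 6 each, +1 to first 2
Round 4: Dunmere=39 Elkhorn=29 Fernhollow=31 Hollowpine=27 → close Dunmere (overflow 26)
  39÷3 = 13 each, +1 to first 0
Round 5: Elkhorn=42 Fernhollow=44 Hollowpine=40 → close Elkhorn (overflow 35)
  42÷2 = 21 each, +1 to first 0
Round 6: Fernhollow=65 Hollowpine=61 → close Hollowpine (overflow 55)
  61÷1 = 61 each, +1 to first 0

Closure order: Cedarfen, Ashgrove, Greywater, Dunmere, Elkhorn, Hollowpine
Last habitat: Fernhollow with 126 animals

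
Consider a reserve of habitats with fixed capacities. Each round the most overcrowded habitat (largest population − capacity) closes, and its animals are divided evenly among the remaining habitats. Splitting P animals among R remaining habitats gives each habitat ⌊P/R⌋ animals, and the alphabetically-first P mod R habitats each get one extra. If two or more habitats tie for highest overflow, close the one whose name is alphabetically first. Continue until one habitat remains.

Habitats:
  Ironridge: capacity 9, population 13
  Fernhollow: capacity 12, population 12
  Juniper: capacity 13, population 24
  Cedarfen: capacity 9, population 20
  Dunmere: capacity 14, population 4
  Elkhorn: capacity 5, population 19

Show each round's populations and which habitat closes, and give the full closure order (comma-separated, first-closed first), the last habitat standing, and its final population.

Closure order: Elkhorn, Cedarfen, Juniper, Ironridge, Fernhollow
Last habitat: Dunmere with 92 animals

Round 1: Cedarfen=20 Dunmere=4 Elkhorn=19 Fernhollow=12 Ironridge=13 Juniper=24 → close Elkhorn (overflow 14)
  19÷5 = 3 each, +1 to first 4
Round 2: Cedarfen=24 Dunmere=8 Fernhollow=16 Ironridge=17 Juniper=27 → close Cedarfen (overflow 15)
  24÷4 = 6 each, +1 to first 0
Round 3: Dunmere=14 Fernhollow=22 Ironridge=23 Juniper=33 → close Juniper (overflow 20)
  33÷3 = 11 each, +1 to first 0
Round 4: Dunmere=25 Fernhollow=33 Ironridge=34 → close Ironridge (overflow 25)
  34÷2 = 17 each, +1 to first 0
Round 5: Dunmere=42 Fernhollow=50 → close Fernhollow (overflow 38)
  50÷1 = 50 each, +1 to first 0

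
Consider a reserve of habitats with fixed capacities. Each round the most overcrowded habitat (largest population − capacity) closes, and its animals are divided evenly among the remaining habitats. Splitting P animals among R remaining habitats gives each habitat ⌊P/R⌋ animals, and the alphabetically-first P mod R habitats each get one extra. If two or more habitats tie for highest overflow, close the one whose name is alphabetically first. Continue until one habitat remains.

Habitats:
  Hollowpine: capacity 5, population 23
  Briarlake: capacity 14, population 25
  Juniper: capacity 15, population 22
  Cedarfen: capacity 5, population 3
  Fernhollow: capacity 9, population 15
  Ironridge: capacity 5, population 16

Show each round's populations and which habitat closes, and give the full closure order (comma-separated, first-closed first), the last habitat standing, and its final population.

Closure order: Hollowpine, Briarlake, Ironridge, Fernhollow, Juniper
Last habitat: Cedarfen with 104 animals

Round 1: Briarlake=25 Cedarfen=3 Fernhollow=15 Hollowpine=23 Ironridge=16 Juniper=22 → close Hollowpine (overflow 18)
  23÷5 = 4 each, +1 to first 3
Round 2: Briarlake=30 Cedarfen=8 Fernhollow=20 Ironridge=20 Juniper=26 → close Briarlake (overflow 16)
  30÷4 = 7 each, +1 to first 2
Round 3: Cedarfen=16 Fernhollow=28 Ironridge=27 Juniper=33 → close Ironridge (overflow 22)
  27÷3 = 9 each, +1 to first 0
Round 4: Cedarfen=25 Fernhollow=37 Juniper=42 → close Fernhollow (overflow 28)
  37÷2 = 18 each, +1 to first 1
Round 5: Cedarfen=44 Juniper=60 → close Juniper (overflow 45)
  60÷1 = 60 each, +1 to first 0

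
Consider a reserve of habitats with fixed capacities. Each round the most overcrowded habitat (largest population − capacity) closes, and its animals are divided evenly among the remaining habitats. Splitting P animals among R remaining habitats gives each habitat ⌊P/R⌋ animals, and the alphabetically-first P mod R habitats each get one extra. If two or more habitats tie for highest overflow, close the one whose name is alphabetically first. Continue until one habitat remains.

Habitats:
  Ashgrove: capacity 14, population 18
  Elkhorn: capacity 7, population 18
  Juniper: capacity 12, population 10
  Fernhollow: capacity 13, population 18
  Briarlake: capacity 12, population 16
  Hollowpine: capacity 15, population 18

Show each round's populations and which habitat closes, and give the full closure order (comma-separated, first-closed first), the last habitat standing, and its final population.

Round 1: Ashgrove=18 Briarlake=16 Elkhorn=18 Fernhollow=18 Hollowpine=18 Juniper=10 → close Elkhorn (overflow 11)
  18÷5 = 3 each, +1 to first 3
Round 2: Ashgrove=22 Briarlake=20 Fernhollow=22 Hollowpine=21 Juniper=13 → close Fernhollow (overflow 9)
  22÷4 = 5 each, +1 to first 2
Round 3: Ashgrove=28 Briarlake=26 Hollowpine=26 Juniper=18 → close Ashgrove (overflow 14)
  28÷3 = 9 each, +1 to first 1
Round 4: Briarlake=36 Hollowpine=35 Juniper=27 → close Briarlake (overflow 24)
  36÷2 = 18 each, +1 to first 0
Round 5: Hollowpine=53 Juniper=45 → close Hollowpine (overflow 38)
  53÷1 = 53 each, +1 to first 0

Closure order: Elkhorn, Fernhollow, Ashgrove, Briarlake, Hollowpine
Last habitat: Juniper with 98 animals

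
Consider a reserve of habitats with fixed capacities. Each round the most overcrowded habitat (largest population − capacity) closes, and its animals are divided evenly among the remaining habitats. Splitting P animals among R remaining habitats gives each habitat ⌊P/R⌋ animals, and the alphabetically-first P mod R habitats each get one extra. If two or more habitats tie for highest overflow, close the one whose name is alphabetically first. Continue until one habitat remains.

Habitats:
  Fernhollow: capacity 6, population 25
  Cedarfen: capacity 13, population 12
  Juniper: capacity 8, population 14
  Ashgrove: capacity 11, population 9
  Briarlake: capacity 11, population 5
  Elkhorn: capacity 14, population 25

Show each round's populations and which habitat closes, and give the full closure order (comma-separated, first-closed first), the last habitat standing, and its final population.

Round 1: Ashgrove=9 Briarlake=5 Cedarfen=12 Elkhorn=25 Fernhollow=25 Juniper=14 → close Fernhollow (overflow 19)
  25÷5 = 5 each, +1 to first 0
Round 2: Ashgrove=14 Briarlake=10 Cedarfen=17 Elkhorn=30 Juniper=19 → close Elkhorn (overflow 16)
  30÷4 = 7 each, +1 to first 2
Round 3: Ashgrove=22 Briarlake=18 Cedarfen=24 Juniper=26 → close Juniper (overflow 18)
  26÷3 = 8 each, +1 to first 2
Round 4: Ashgrove=31 Briarlake=27 Cedarfen=32 → close Ashgrove (overflow 20)
  31÷2 = 15 each, +1 to first 1
Round 5: Briarlake=43 Cedarfen=47 → close Cedarfen (overflow 34)
  47÷1 = 47 each, +1 to first 0

Closure order: Fernhollow, Elkhorn, Juniper, Ashgrove, Cedarfen
Last habitat: Briarlake with 90 animals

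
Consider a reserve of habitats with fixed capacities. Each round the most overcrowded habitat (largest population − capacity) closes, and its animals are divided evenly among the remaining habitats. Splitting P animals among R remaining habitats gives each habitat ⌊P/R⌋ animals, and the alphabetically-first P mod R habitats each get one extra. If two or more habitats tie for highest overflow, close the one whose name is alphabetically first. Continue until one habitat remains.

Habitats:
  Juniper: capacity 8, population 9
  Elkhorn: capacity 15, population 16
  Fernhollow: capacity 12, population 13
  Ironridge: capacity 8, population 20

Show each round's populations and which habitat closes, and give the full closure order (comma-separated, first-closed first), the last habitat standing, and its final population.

Round 1: Elkhorn=16 Fernhollow=13 Ironridge=20 Juniper=9 → close Ironridge (overflow 12)
  20÷3 = 6 each, +1 to first 2
Round 2: Elkhorn=23 Fernhollow=20 Juniper=15 → close Elkhorn (overflow 8)
  23÷2 = 11 each, +1 to first 1
Round 3: Fernhollow=32 Juniper=26 → close Fernhollow (overflow 20)
  32÷1 = 32 each, +1 to first 0

Closure order: Ironridge, Elkhorn, Fernhollow
Last habitat: Juniper with 58 animals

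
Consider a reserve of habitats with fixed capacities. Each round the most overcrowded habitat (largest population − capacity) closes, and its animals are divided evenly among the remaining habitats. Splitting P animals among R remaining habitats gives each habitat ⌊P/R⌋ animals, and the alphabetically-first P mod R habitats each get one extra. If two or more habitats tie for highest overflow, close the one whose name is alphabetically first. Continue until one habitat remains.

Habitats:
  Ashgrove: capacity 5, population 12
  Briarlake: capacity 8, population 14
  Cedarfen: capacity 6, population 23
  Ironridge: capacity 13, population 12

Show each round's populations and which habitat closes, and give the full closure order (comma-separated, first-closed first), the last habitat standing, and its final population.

Round 1: Ashgrove=12 Briarlake=14 Cedarfen=23 Ironridge=12 → close Cedarfen (overflow 17)
  23÷3 = 7 each, +1 to first 2
Round 2: Ashgrove=20 Briarlake=22 Ironridge=19 → close Ashgrove (overflow 15)
  20÷2 = 10 each, +1 to first 0
Round 3: Briarlake=32 Ironridge=29 → close Briarlake (overflow 24)
  32÷1 = 32 each, +1 to first 0

Closure order: Cedarfen, Ashgrove, Briarlake
Last habitat: Ironridge with 61 animals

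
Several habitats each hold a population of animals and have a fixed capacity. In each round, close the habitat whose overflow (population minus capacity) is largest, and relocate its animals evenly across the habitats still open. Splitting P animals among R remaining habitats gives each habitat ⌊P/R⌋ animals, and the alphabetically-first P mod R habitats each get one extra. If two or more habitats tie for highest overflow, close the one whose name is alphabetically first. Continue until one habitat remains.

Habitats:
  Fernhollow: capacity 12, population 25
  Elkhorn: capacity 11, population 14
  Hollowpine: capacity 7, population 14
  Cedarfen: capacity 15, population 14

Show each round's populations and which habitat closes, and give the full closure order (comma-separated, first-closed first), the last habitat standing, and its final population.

Round 1: Cedarfen=14 Elkhorn=14 Fernhollow=25 Hollowpine=14 → close Fernhollow (overflow 13)
  25÷3 = 8 each, +1 to first 1
Round 2: Cedarfen=23 Elkhorn=22 Hollowpine=22 → close Hollowpine (overflow 15)
  22÷2 = 11 each, +1 to first 0
Round 3: Cedarfen=34 Elkhorn=33 → close Elkhorn (overflow 22)
  33÷1 = 33 each, +1 to first 0

Closure order: Fernhollow, Hollowpine, Elkhorn
Last habitat: Cedarfen with 67 animals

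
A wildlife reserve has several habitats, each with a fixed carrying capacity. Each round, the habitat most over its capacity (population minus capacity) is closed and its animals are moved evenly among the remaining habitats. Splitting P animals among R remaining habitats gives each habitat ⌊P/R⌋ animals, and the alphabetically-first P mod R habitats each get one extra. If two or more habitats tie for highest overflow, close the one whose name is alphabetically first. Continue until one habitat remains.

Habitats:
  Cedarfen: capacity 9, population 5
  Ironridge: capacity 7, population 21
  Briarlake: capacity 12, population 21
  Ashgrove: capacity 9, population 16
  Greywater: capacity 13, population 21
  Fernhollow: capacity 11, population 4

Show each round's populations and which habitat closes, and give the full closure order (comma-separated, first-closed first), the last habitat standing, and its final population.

Closure order: Ironridge, Briarlake, Ashgrove, Greywater, Cedarfen
Last habitat: Fernhollow with 88 animals

Round 1: Ashgrove=16 Briarlake=21 Cedarfen=5 Fernhollow=4 Greywater=21 Ironridge=21 → close Ironridge (overflow 14)
  21÷5 = 4 each, +1 to first 1
Round 2: Ashgrove=21 Briarlake=25 Cedarfen=9 Fernhollow=8 Greywater=25 → close Briarlake (overflow 13)
  25÷4 = 6 each, +1 to first 1
Round 3: Ashgrove=28 Cedarfen=15 Fernhollow=14 Greywater=31 → close Ashgrove (overflow 19)
  28÷3 = 9 each, +1 to first 1
Round 4: Cedarfen=25 Fernhollow=23 Greywater=40 → close Greywater (overflow 27)
  40÷2 = 20 each, +1 to first 0
Round 5: Cedarfen=45 Fernhollow=43 → close Cedarfen (overflow 36)
  45÷1 = 45 each, +1 to first 0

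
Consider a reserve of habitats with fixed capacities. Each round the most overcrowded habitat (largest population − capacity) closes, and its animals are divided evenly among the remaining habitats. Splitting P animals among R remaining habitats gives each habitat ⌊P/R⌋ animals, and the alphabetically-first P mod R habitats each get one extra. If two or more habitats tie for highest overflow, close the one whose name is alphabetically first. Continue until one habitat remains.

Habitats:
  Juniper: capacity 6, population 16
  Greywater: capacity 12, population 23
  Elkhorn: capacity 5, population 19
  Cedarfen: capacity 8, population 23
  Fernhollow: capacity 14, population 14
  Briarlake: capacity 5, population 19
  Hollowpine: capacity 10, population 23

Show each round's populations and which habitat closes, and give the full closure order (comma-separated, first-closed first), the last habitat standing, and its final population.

Round 1: Briarlake=19 Cedarfen=23 Elkhorn=19 Fernhollow=14 Greywater=23 Hollowpine=23 Juniper=16 → close Cedarfen (overflow 15)
  23÷6 = 3 each, +1 to first 5
Round 2: Briarlake=23 Elkhorn=23 Fernhollow=18 Greywater=27 Hollowpine=27 Juniper=19 → close Briarlake (overflow 18)
  23÷5 = 4 each, +1 to first 3
Round 3: Elkhorn=28 Fernhollow=23 Greywater=32 Hollowpine=31 Juniper=23 → close Elkhorn (overflow 23)
  28÷4 = 7 each, +1 to first 0
Round 4: Fernhollow=30 Greywater=39 Hollowpine=38 Juniper=30 → close Hollowpine (overflow 28)
  38÷3 = 12 each, +1 to first 2
Round 5: Fernhollow=43 Greywater=52 Juniper=42 → close Greywater (overflow 40)
  52÷2 = 26 each, +1 to first 0
Round 6: Fernhollow=69 Juniper=68 → close Juniper (overflow 62)
  68÷1 = 68 each, +1 to first 0

Closure order: Cedarfen, Briarlake, Elkhorn, Hollowpine, Greywater, Juniper
Last habitat: Fernhollow with 137 animals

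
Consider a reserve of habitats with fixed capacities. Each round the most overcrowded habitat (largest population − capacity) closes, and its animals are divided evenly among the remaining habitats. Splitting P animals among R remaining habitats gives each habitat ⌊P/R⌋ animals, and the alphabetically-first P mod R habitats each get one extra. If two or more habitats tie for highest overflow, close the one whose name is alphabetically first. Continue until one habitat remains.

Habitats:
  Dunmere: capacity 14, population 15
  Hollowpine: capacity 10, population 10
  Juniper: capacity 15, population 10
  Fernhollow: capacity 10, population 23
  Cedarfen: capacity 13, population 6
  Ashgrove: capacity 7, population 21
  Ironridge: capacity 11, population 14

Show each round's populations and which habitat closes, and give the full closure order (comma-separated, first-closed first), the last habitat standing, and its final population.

Round 1: Ashgrove=21 Cedarfen=6 Dunmere=15 Fernhollow=23 Hollowpine=10 Ironridge=14 Juniper=10 → close Ashgrove (overflow 14)
  21÷6 = 3 each, +1 to first 3
Round 2: Cedarfen=10 Dunmere=19 Fernhollow=27 Hollowpine=13 Ironridge=17 Juniper=13 → close Fernhollow (overflow 17)
  27÷5 = 5 each, +1 to first 2
Round 3: Cedarfen=16 Dunmere=25 Hollowpine=18 Ironridge=22 Juniper=18 → close Dunmere (overflow 11)
  25÷4 = 6 each, +1 to first 1
Round 4: Cedarfen=23 Hollowpine=24 Ironridge=28 Juniper=24 → close Ironridge (overflow 17)
  28÷3 = 9 each, +1 to first 1
Round 5: Cedarfen=33 Hollowpine=33 Juniper=33 → close Hollowpine (overflow 23)
  33÷2 = 16 each, +1 to first 1
Round 6: Cedarfen=50 Juniper=49 → close Cedarfen (overflow 37)
  50÷1 = 50 each, +1 to first 0

Closure order: Ashgrove, Fernhollow, Dunmere, Ironridge, Hollowpine, Cedarfen
Last habitat: Juniper with 99 animals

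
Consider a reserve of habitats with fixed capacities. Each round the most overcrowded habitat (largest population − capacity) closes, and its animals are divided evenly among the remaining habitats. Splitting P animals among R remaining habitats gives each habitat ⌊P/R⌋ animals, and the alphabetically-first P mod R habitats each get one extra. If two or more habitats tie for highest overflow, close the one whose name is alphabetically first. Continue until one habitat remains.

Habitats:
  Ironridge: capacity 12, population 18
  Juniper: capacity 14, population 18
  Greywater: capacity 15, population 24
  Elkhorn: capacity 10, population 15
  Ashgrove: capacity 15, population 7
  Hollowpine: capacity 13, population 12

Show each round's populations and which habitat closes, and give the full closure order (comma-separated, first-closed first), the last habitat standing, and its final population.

Closure order: Greywater, Ironridge, Elkhorn, Juniper, Hollowpine
Last habitat: Ashgrove with 94 animals

Round 1: Ashgrove=7 Elkhorn=15 Greywater=24 Hollowpine=12 Ironridge=18 Juniper=18 → close Greywater (overflow 9)
  24÷5 = 4 each, +1 to first 4
Round 2: Ashgrove=12 Elkhorn=20 Hollowpine=17 Ironridge=23 Juniper=22 → close Ironridge (overflow 11)
  23÷4 = 5 each, +1 to first 3
Round 3: Ashgrove=18 Elkhorn=26 Hollowpine=23 Juniper=27 → close Elkhorn (overflow 16)
  26÷3 = 8 each, +1 to first 2
Round 4: Ashgrove=27 Hollowpine=32 Juniper=35 → close Juniper (overflow 21)
  35÷2 = 17 each, +1 to first 1
Round 5: Ashgrove=45 Hollowpine=49 → close Hollowpine (overflow 36)
  49÷1 = 49 each, +1 to first 0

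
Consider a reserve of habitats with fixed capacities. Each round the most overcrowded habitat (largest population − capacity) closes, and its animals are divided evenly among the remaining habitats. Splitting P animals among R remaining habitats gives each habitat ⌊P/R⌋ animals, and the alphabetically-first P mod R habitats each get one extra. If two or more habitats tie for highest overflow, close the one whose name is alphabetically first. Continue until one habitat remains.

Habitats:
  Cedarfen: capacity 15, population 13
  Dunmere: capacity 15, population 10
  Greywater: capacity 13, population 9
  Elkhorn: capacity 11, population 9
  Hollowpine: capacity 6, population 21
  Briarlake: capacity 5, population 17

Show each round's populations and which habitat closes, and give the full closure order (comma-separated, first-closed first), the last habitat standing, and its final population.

Round 1: Briarlake=17 Cedarfen=13 Dunmere=10 Elkhorn=9 Greywater=9 Hollowpine=21 → close Hollowpine (overflow 15)
  21÷5 = 4 each, +1 to first 1
Round 2: Briarlake=22 Cedarfen=17 Dunmere=14 Elkhorn=13 Greywater=13 → close Briarlake (overflow 17)
  22÷4 = 5 each, +1 to first 2
Round 3: Cedarfen=23 Dunmere=20 Elkhorn=18 Greywater=18 → close Cedarfen (overflow 8)
  23÷3 = 7 each, +1 to first 2
Round 4: Dunmere=28 Elkhorn=26 Greywater=25 → close Elkhorn (overflow 15)
  26÷2 = 13 each, +1 to first 0
Round 5: Dunmere=41 Greywater=38 → close Dunmere (overflow 26)
  41÷1 = 41 each, +1 to first 0

Closure order: Hollowpine, Briarlake, Cedarfen, Elkhorn, Dunmere
Last habitat: Greywater with 79 animals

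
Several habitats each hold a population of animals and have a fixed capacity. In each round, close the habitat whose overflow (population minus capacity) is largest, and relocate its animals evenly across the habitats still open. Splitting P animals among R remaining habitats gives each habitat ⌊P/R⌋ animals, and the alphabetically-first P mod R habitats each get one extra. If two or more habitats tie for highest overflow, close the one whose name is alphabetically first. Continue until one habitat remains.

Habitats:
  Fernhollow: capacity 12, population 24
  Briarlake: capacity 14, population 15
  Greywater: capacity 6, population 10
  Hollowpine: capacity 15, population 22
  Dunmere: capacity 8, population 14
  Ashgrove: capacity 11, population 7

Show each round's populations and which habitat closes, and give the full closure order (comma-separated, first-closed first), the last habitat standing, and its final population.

Round 1: Ashgrove=7 Briarlake=15 Dunmere=14 Fernhollow=24 Greywater=10 Hollowpine=22 → close Fernhollow (overflow 12)
  24÷5 = 4 each, +1 to first 4
Round 2: Ashgrove=12 Briarlake=20 Dunmere=19 Greywater=15 Hollowpine=26 → close Dunmere (overflow 11)
  19÷4 = 4 each, +1 to first 3
Round 3: Ashgrove=17 Briarlake=25 Greywater=20 Hollowpine=30 → close Hollowpine (overflow 15)
  30÷3 = 10 each, +1 to first 0
Round 4: Ashgrove=27 Briarlake=35 Greywater=30 → close Greywater (overflow 24)
  30÷2 = 15 each, +1 to first 0
Round 5: Ashgrove=42 Briarlake=50 → close Briarlake (overflow 36)
  50÷1 = 50 each, +1 to first 0

Closure order: Fernhollow, Dunmere, Hollowpine, Greywater, Briarlake
Last habitat: Ashgrove with 92 animals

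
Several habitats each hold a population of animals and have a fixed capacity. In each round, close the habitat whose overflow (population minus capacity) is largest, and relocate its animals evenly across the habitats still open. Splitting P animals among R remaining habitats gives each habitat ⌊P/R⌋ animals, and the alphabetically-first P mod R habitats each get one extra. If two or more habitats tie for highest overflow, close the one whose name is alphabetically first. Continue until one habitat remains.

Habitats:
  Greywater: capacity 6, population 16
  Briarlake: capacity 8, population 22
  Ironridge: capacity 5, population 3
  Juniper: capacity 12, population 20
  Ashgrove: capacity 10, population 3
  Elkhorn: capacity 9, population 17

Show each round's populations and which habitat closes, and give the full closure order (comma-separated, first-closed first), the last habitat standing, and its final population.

Round 1: Ashgrove=3 Briarlake=22 Elkhorn=17 Greywater=16 Ironridge=3 Juniper=20 → close Briarlake (overflow 14)
  22÷5 = 4 each, +1 to first 2
Round 2: Ashgrove=8 Elkhorn=22 Greywater=20 Ironridge=7 Juniper=24 → close Greywater (overflow 14)
  20÷4 = 5 each, +1 to first 0
Round 3: Ashgrove=13 Elkhorn=27 Ironridge=12 Juniper=29 → close Elkhorn (overflow 18)
  27÷3 = 9 each, +1 to first 0
Round 4: Ashgrove=22 Ironridge=21 Juniper=38 → close Juniper (overflow 26)
  38÷2 = 19 each, +1 to first 0
Round 5: Ashgrove=41 Ironridge=40 → close Ironridge (overflow 35)
  40÷1 = 40 each, +1 to first 0

Closure order: Briarlake, Greywater, Elkhorn, Juniper, Ironridge
Last habitat: Ashgrove with 81 animals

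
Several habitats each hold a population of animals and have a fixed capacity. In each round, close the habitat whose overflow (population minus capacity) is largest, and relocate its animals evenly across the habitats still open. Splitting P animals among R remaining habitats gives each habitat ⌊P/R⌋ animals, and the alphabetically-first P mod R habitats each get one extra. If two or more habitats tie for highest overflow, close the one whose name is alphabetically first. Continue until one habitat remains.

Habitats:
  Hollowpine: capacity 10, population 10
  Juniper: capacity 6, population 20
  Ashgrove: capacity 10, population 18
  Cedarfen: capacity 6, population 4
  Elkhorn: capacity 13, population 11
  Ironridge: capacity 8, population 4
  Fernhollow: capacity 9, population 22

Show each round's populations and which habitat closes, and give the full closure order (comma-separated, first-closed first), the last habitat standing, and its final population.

Round 1: Ashgrove=18 Cedarfen=4 Elkhorn=11 Fernhollow=22 Hollowpine=10 Ironridge=4 Juniper=20 → close Juniper (overflow 14)
  20÷6 = 3 each, +1 to first 2
Round 2: Ashgrove=22 Cedarfen=8 Elkhorn=14 Fernhollow=25 Hollowpine=13 Ironridge=7 → close Fernhollow (overflow 16)
  25÷5 = 5 each, +1 to first 0
Round 3: Ashgrove=27 Cedarfen=13 Elkhorn=19 Hollowpine=18 Ironridge=12 → close Ashgrove (overflow 17)
  27÷4 = 6 each, +1 to first 3
Round 4: Cedarfen=20 Elkhorn=26 Hollowpine=25 Ironridge=18 → close Hollowpine (overflow 15)
  25÷3 = 8 each, +1 to first 1
Round 5: Cedarfen=29 Elkhorn=34 Ironridge=26 → close Cedarfen (overflow 23)
  29÷2 = 14 each, +1 to first 1
Round 6: Elkhorn=49 Ironridge=40 → close Elkhorn (overflow 36)
  49÷1 = 49 each, +1 to first 0

Closure order: Juniper, Fernhollow, Ashgrove, Hollowpine, Cedarfen, Elkhorn
Last habitat: Ironridge with 89 animals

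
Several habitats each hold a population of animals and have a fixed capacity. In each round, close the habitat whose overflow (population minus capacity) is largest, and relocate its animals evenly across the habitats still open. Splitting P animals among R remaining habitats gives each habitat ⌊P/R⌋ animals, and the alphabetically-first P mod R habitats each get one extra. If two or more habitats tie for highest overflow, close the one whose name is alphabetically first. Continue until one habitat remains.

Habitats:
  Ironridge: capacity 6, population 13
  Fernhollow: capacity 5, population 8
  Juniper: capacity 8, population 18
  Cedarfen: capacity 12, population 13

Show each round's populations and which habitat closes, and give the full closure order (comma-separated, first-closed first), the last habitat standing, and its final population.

Closure order: Juniper, Ironridge, Fernhollow
Last habitat: Cedarfen with 52 animals

Round 1: Cedarfen=13 Fernhollow=8 Ironridge=13 Juniper=18 → close Juniper (overflow 10)
  18÷3 = 6 each, +1 to first 0
Round 2: Cedarfen=19 Fernhollow=14 Ironridge=19 → close Ironridge (overflow 13)
  19÷2 = 9 each, +1 to first 1
Round 3: Cedarfen=29 Fernhollow=23 → close Fernhollow (overflow 18)
  23÷1 = 23 each, +1 to first 0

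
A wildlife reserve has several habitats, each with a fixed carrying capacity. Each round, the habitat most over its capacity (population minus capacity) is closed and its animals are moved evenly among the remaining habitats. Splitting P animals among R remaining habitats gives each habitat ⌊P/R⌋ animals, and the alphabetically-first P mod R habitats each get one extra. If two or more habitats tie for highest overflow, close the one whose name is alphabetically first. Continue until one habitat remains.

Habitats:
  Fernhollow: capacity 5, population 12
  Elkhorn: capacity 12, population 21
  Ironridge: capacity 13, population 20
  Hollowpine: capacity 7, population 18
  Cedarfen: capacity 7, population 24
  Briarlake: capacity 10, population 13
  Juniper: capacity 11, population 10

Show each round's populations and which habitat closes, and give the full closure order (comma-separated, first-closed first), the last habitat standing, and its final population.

Round 1: Briarlake=13 Cedarfen=24 Elkhorn=21 Fernhollow=12 Hollowpine=18 Ironridge=20 Juniper=10 → close Cedarfen (overflow 17)
  24÷6 = 4 each, +1 to first 0
Round 2: Briarlake=17 Elkhorn=25 Fernhollow=16 Hollowpine=22 Ironridge=24 Juniper=14 → close Hollowpine (overflow 15)
  22÷5 = 4 each, +1 to first 2
Round 3: Briarlake=22 Elkhorn=30 Fernhollow=20 Ironridge=28 Juniper=18 → close Elkhorn (overflow 18)
  30÷4 = 7 each, +1 to first 2
Round 4: Briarlake=30 Fernhollow=28 Ironridge=35 Juniper=25 → close Fernhollow (overflow 23)
  28÷3 = 9 each, +1 to first 1
Round 5: Briarlake=40 Ironridge=44 Juniper=34 → close Ironridge (overflow 31)
  44÷2 = 22 each, +1 to first 0
Round 6: Briarlake=62 Juniper=56 → close Briarlake (overflow 52)
  62÷1 = 62 each, +1 to first 0

Closure order: Cedarfen, Hollowpine, Elkhorn, Fernhollow, Ironridge, Briarlake
Last habitat: Juniper with 118 animals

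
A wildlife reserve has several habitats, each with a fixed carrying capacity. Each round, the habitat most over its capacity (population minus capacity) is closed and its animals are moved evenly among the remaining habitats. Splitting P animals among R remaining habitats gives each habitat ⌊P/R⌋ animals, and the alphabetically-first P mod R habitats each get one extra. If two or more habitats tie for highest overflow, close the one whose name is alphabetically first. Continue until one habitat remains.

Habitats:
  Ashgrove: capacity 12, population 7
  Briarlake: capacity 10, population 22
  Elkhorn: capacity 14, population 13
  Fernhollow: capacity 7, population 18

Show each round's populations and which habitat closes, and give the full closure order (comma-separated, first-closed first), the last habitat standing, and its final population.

Closure order: Briarlake, Fernhollow, Elkhorn
Last habitat: Ashgrove with 60 animals

Round 1: Ashgrove=7 Briarlake=22 Elkhorn=13 Fernhollow=18 → close Briarlake (overflow 12)
  22÷3 = 7 each, +1 to first 1
Round 2: Ashgrove=15 Elkhorn=20 Fernhollow=25 → close Fernhollow (overflow 18)
  25÷2 = 12 each, +1 to first 1
Round 3: Ashgrove=28 Elkhorn=32 → close Elkhorn (overflow 18)
  32÷1 = 32 each, +1 to first 0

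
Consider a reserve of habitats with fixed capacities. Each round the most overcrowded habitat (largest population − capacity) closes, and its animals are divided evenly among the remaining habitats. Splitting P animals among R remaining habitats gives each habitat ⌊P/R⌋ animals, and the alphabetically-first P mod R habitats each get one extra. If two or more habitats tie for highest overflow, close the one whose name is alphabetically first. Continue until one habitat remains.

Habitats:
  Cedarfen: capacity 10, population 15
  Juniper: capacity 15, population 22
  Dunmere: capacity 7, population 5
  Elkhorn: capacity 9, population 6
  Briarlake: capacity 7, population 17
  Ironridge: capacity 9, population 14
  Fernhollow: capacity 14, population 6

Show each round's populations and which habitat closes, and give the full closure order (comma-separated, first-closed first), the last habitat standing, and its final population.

Closure order: Briarlake, Juniper, Cedarfen, Ironridge, Dunmere, Elkhorn
Last habitat: Fernhollow with 85 animals

Round 1: Briarlake=17 Cedarfen=15 Dunmere=5 Elkhorn=6 Fernhollow=6 Ironridge=14 Juniper=22 → close Briarlake (overflow 10)
  17÷6 = 2 each, +1 to first 5
Round 2: Cedarfen=18 Dunmere=8 Elkhorn=9 Fernhollow=9 Ironridge=17 Juniper=24 → close Juniper (overflow 9)
  24÷5 = 4 each, +1 to first 4
Round 3: Cedarfen=23 Dunmere=13 Elkhorn=14 Fernhollow=14 Ironridge=21 → close Cedarfen (overflow 13)
  23÷4 = 5 each, +1 to first 3
Round 4: Dunmere=19 Elkhorn=20 Fernhollow=20 Ironridge=26 → close Ironridge (overflow 17)
  26÷3 = 8 each, +1 to first 2
Round 5: Dunmere=28 Elkhorn=29 Fernhollow=28 → close Dunmere (overflow 21)
  28÷2 = 14 each, +1 to first 0
Round 6: Elkhorn=43 Fernhollow=42 → close Elkhorn (overflow 34)
  43÷1 = 43 each, +1 to first 0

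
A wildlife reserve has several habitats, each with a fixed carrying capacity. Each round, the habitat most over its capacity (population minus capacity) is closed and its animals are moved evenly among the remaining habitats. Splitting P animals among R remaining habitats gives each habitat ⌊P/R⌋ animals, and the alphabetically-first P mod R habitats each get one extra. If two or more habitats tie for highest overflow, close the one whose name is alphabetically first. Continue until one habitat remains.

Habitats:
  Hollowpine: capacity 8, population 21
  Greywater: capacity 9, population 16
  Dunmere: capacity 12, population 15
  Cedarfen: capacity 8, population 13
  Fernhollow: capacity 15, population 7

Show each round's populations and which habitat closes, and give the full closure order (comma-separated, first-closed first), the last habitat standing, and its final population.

Round 1: Cedarfen=13 Dunmere=15 Fernhollow=7 Greywater=16 Hollowpine=21 → close Hollowpine (overflow 13)
  21÷4 = 5 each, +1 to first 1
Round 2: Cedarfen=19 Dunmere=20 Fernhollow=12 Greywater=21 → close Greywater (overflow 12)
  21÷3 = 7 each, +1 to first 0
Round 3: Cedarfen=26 Dunmere=27 Fernhollow=19 → close Cedarfen (overflow 18)
  26÷2 = 13 each, +1 to first 0
Round 4: Dunmere=40 Fernhollow=32 → close Dunmere (overflow 28)
  40÷1 = 40 each, +1 to first 0

Closure order: Hollowpine, Greywater, Cedarfen, Dunmere
Last habitat: Fernhollow with 72 animals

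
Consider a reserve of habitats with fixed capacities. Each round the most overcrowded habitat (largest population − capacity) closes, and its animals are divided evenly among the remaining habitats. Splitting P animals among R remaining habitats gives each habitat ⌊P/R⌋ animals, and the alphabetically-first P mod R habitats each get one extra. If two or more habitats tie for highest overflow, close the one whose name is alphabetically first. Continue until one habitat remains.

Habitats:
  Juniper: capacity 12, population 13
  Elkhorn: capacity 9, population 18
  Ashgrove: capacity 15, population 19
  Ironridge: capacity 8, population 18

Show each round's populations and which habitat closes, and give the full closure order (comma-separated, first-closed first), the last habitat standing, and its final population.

Round 1: Ashgrove=19 Elkhorn=18 Ironridge=18 Juniper=13 → close Ironridge (overflow 10)
  18÷3 = 6 each, +1 to first 0
Round 2: Ashgrove=25 Elkhorn=24 Juniper=19 → close Elkhorn (overflow 15)
  24÷2 = 12 each, +1 to first 0
Round 3: Ashgrove=37 Juniper=31 → close Ashgrove (overflow 22)
  37÷1 = 37 each, +1 to first 0

Closure order: Ironridge, Elkhorn, Ashgrove
Last habitat: Juniper with 68 animals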